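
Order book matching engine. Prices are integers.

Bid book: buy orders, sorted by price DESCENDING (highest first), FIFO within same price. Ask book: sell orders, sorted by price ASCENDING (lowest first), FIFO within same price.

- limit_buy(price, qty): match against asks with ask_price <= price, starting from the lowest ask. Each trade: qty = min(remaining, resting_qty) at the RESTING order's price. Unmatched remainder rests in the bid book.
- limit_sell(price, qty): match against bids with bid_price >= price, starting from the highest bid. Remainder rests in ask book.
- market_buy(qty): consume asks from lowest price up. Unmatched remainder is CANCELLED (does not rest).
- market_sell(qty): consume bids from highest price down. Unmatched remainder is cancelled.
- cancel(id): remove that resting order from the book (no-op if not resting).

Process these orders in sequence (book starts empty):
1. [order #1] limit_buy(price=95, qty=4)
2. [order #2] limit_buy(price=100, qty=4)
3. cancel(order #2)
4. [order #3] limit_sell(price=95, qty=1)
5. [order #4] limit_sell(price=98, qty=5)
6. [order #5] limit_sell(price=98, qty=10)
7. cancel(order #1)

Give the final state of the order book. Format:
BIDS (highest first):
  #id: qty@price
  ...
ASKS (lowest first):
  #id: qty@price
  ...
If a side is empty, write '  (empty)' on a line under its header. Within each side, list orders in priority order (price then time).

Answer: BIDS (highest first):
  (empty)
ASKS (lowest first):
  #4: 5@98
  #5: 10@98

Derivation:
After op 1 [order #1] limit_buy(price=95, qty=4): fills=none; bids=[#1:4@95] asks=[-]
After op 2 [order #2] limit_buy(price=100, qty=4): fills=none; bids=[#2:4@100 #1:4@95] asks=[-]
After op 3 cancel(order #2): fills=none; bids=[#1:4@95] asks=[-]
After op 4 [order #3] limit_sell(price=95, qty=1): fills=#1x#3:1@95; bids=[#1:3@95] asks=[-]
After op 5 [order #4] limit_sell(price=98, qty=5): fills=none; bids=[#1:3@95] asks=[#4:5@98]
After op 6 [order #5] limit_sell(price=98, qty=10): fills=none; bids=[#1:3@95] asks=[#4:5@98 #5:10@98]
After op 7 cancel(order #1): fills=none; bids=[-] asks=[#4:5@98 #5:10@98]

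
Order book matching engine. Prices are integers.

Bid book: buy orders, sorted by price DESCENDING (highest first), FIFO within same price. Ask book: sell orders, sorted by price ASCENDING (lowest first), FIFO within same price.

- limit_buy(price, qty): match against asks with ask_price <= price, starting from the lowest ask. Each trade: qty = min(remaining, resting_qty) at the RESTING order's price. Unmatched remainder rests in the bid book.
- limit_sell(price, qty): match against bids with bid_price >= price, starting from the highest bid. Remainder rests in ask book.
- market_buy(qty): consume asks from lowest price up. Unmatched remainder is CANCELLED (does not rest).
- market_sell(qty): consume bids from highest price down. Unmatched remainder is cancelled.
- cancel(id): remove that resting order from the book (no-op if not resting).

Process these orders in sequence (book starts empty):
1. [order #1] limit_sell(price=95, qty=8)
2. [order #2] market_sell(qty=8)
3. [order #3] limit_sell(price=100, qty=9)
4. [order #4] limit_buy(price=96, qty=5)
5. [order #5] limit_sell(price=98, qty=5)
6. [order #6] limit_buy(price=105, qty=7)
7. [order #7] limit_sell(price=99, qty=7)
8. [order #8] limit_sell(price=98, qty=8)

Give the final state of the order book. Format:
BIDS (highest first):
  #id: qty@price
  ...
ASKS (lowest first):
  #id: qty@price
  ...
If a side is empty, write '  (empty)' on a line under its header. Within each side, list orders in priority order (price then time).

After op 1 [order #1] limit_sell(price=95, qty=8): fills=none; bids=[-] asks=[#1:8@95]
After op 2 [order #2] market_sell(qty=8): fills=none; bids=[-] asks=[#1:8@95]
After op 3 [order #3] limit_sell(price=100, qty=9): fills=none; bids=[-] asks=[#1:8@95 #3:9@100]
After op 4 [order #4] limit_buy(price=96, qty=5): fills=#4x#1:5@95; bids=[-] asks=[#1:3@95 #3:9@100]
After op 5 [order #5] limit_sell(price=98, qty=5): fills=none; bids=[-] asks=[#1:3@95 #5:5@98 #3:9@100]
After op 6 [order #6] limit_buy(price=105, qty=7): fills=#6x#1:3@95 #6x#5:4@98; bids=[-] asks=[#5:1@98 #3:9@100]
After op 7 [order #7] limit_sell(price=99, qty=7): fills=none; bids=[-] asks=[#5:1@98 #7:7@99 #3:9@100]
After op 8 [order #8] limit_sell(price=98, qty=8): fills=none; bids=[-] asks=[#5:1@98 #8:8@98 #7:7@99 #3:9@100]

Answer: BIDS (highest first):
  (empty)
ASKS (lowest first):
  #5: 1@98
  #8: 8@98
  #7: 7@99
  #3: 9@100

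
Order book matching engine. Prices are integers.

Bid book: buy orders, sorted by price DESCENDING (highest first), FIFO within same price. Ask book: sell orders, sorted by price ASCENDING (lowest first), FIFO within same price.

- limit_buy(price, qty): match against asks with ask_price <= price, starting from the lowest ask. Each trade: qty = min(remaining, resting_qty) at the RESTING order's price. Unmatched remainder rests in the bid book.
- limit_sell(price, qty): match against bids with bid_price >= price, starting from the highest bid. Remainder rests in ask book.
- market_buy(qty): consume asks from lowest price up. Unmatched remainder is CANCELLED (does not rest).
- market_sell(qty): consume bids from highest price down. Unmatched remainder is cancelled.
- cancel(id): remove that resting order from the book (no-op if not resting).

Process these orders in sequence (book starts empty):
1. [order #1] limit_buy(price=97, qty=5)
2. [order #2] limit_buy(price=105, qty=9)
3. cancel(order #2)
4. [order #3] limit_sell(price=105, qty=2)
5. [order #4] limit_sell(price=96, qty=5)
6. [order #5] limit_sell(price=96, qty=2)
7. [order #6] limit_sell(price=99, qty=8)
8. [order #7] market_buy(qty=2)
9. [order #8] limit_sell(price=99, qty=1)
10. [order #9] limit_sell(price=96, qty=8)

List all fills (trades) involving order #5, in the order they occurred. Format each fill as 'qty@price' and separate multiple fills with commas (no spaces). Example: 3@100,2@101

After op 1 [order #1] limit_buy(price=97, qty=5): fills=none; bids=[#1:5@97] asks=[-]
After op 2 [order #2] limit_buy(price=105, qty=9): fills=none; bids=[#2:9@105 #1:5@97] asks=[-]
After op 3 cancel(order #2): fills=none; bids=[#1:5@97] asks=[-]
After op 4 [order #3] limit_sell(price=105, qty=2): fills=none; bids=[#1:5@97] asks=[#3:2@105]
After op 5 [order #4] limit_sell(price=96, qty=5): fills=#1x#4:5@97; bids=[-] asks=[#3:2@105]
After op 6 [order #5] limit_sell(price=96, qty=2): fills=none; bids=[-] asks=[#5:2@96 #3:2@105]
After op 7 [order #6] limit_sell(price=99, qty=8): fills=none; bids=[-] asks=[#5:2@96 #6:8@99 #3:2@105]
After op 8 [order #7] market_buy(qty=2): fills=#7x#5:2@96; bids=[-] asks=[#6:8@99 #3:2@105]
After op 9 [order #8] limit_sell(price=99, qty=1): fills=none; bids=[-] asks=[#6:8@99 #8:1@99 #3:2@105]
After op 10 [order #9] limit_sell(price=96, qty=8): fills=none; bids=[-] asks=[#9:8@96 #6:8@99 #8:1@99 #3:2@105]

Answer: 2@96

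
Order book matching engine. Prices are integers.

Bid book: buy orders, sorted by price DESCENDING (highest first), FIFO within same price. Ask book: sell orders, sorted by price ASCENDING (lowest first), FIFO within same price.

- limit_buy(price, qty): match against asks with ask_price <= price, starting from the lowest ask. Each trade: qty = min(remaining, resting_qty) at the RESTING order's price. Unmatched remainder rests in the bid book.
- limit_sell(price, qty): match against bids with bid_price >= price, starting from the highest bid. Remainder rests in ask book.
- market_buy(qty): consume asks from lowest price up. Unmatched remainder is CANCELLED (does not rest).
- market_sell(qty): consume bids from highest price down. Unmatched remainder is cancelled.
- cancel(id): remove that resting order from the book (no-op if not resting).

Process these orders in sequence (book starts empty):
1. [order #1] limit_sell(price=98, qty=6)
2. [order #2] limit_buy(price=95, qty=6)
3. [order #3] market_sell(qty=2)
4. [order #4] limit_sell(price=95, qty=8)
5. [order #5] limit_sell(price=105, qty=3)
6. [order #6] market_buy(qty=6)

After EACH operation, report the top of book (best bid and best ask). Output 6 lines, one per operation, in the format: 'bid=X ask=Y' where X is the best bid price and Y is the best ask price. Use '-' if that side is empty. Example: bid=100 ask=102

After op 1 [order #1] limit_sell(price=98, qty=6): fills=none; bids=[-] asks=[#1:6@98]
After op 2 [order #2] limit_buy(price=95, qty=6): fills=none; bids=[#2:6@95] asks=[#1:6@98]
After op 3 [order #3] market_sell(qty=2): fills=#2x#3:2@95; bids=[#2:4@95] asks=[#1:6@98]
After op 4 [order #4] limit_sell(price=95, qty=8): fills=#2x#4:4@95; bids=[-] asks=[#4:4@95 #1:6@98]
After op 5 [order #5] limit_sell(price=105, qty=3): fills=none; bids=[-] asks=[#4:4@95 #1:6@98 #5:3@105]
After op 6 [order #6] market_buy(qty=6): fills=#6x#4:4@95 #6x#1:2@98; bids=[-] asks=[#1:4@98 #5:3@105]

Answer: bid=- ask=98
bid=95 ask=98
bid=95 ask=98
bid=- ask=95
bid=- ask=95
bid=- ask=98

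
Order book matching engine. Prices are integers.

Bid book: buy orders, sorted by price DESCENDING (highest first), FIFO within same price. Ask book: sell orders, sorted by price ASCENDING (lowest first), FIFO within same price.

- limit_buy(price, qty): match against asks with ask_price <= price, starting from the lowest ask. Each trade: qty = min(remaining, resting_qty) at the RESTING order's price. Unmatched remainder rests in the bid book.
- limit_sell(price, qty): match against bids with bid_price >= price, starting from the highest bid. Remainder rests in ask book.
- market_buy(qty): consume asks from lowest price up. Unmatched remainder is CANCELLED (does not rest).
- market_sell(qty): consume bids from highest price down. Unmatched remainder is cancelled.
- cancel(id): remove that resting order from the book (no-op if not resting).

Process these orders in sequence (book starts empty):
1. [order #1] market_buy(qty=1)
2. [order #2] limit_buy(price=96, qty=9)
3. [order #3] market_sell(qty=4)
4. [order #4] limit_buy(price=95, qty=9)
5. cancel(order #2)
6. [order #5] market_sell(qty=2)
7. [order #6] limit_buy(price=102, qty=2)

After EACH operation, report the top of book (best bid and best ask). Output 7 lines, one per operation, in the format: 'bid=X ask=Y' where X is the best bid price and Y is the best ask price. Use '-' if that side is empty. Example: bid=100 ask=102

Answer: bid=- ask=-
bid=96 ask=-
bid=96 ask=-
bid=96 ask=-
bid=95 ask=-
bid=95 ask=-
bid=102 ask=-

Derivation:
After op 1 [order #1] market_buy(qty=1): fills=none; bids=[-] asks=[-]
After op 2 [order #2] limit_buy(price=96, qty=9): fills=none; bids=[#2:9@96] asks=[-]
After op 3 [order #3] market_sell(qty=4): fills=#2x#3:4@96; bids=[#2:5@96] asks=[-]
After op 4 [order #4] limit_buy(price=95, qty=9): fills=none; bids=[#2:5@96 #4:9@95] asks=[-]
After op 5 cancel(order #2): fills=none; bids=[#4:9@95] asks=[-]
After op 6 [order #5] market_sell(qty=2): fills=#4x#5:2@95; bids=[#4:7@95] asks=[-]
After op 7 [order #6] limit_buy(price=102, qty=2): fills=none; bids=[#6:2@102 #4:7@95] asks=[-]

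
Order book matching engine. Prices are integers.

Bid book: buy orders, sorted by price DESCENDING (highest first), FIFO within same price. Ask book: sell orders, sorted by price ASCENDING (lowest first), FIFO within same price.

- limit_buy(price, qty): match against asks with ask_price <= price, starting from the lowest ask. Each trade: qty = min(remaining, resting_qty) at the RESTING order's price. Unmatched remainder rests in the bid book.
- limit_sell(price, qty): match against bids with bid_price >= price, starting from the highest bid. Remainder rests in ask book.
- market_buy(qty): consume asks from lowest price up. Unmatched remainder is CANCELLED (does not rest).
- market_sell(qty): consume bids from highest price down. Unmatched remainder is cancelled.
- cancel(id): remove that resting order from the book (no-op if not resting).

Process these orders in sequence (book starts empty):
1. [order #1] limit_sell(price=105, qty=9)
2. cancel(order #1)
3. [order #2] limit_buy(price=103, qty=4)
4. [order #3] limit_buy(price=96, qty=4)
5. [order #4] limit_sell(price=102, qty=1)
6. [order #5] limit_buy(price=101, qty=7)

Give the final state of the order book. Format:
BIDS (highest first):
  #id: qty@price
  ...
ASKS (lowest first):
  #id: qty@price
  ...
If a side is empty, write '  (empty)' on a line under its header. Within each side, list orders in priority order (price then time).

After op 1 [order #1] limit_sell(price=105, qty=9): fills=none; bids=[-] asks=[#1:9@105]
After op 2 cancel(order #1): fills=none; bids=[-] asks=[-]
After op 3 [order #2] limit_buy(price=103, qty=4): fills=none; bids=[#2:4@103] asks=[-]
After op 4 [order #3] limit_buy(price=96, qty=4): fills=none; bids=[#2:4@103 #3:4@96] asks=[-]
After op 5 [order #4] limit_sell(price=102, qty=1): fills=#2x#4:1@103; bids=[#2:3@103 #3:4@96] asks=[-]
After op 6 [order #5] limit_buy(price=101, qty=7): fills=none; bids=[#2:3@103 #5:7@101 #3:4@96] asks=[-]

Answer: BIDS (highest first):
  #2: 3@103
  #5: 7@101
  #3: 4@96
ASKS (lowest first):
  (empty)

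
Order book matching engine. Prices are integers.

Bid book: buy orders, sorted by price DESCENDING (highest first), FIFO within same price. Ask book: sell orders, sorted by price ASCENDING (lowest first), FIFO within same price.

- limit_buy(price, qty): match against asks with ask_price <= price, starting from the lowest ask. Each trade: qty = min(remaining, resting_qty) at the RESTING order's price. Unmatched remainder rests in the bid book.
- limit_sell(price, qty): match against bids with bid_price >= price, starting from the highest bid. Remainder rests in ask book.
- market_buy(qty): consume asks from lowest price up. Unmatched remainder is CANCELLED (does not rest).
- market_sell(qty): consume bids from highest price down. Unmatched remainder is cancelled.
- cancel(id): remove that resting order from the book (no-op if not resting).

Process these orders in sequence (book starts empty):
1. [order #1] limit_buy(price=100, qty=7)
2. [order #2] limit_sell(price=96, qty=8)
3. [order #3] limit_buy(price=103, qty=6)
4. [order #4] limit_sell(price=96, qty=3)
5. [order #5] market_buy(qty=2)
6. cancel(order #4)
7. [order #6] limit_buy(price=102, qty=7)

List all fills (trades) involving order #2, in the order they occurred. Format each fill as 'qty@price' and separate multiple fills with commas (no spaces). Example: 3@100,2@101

After op 1 [order #1] limit_buy(price=100, qty=7): fills=none; bids=[#1:7@100] asks=[-]
After op 2 [order #2] limit_sell(price=96, qty=8): fills=#1x#2:7@100; bids=[-] asks=[#2:1@96]
After op 3 [order #3] limit_buy(price=103, qty=6): fills=#3x#2:1@96; bids=[#3:5@103] asks=[-]
After op 4 [order #4] limit_sell(price=96, qty=3): fills=#3x#4:3@103; bids=[#3:2@103] asks=[-]
After op 5 [order #5] market_buy(qty=2): fills=none; bids=[#3:2@103] asks=[-]
After op 6 cancel(order #4): fills=none; bids=[#3:2@103] asks=[-]
After op 7 [order #6] limit_buy(price=102, qty=7): fills=none; bids=[#3:2@103 #6:7@102] asks=[-]

Answer: 7@100,1@96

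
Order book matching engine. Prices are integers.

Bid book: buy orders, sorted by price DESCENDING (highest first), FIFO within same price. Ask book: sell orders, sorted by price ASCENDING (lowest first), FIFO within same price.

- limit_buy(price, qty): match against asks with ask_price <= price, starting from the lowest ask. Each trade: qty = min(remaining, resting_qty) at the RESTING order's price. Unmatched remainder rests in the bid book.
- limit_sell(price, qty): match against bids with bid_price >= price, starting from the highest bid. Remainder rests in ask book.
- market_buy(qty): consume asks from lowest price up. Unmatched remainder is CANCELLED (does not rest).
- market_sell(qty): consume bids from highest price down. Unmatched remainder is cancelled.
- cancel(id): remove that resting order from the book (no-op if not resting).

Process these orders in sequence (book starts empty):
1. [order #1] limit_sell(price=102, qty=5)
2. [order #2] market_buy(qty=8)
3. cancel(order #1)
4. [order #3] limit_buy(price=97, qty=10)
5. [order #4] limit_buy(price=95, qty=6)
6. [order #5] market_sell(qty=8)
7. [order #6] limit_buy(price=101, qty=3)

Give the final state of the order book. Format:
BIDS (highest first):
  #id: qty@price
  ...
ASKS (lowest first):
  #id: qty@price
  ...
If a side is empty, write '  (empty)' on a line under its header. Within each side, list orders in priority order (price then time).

After op 1 [order #1] limit_sell(price=102, qty=5): fills=none; bids=[-] asks=[#1:5@102]
After op 2 [order #2] market_buy(qty=8): fills=#2x#1:5@102; bids=[-] asks=[-]
After op 3 cancel(order #1): fills=none; bids=[-] asks=[-]
After op 4 [order #3] limit_buy(price=97, qty=10): fills=none; bids=[#3:10@97] asks=[-]
After op 5 [order #4] limit_buy(price=95, qty=6): fills=none; bids=[#3:10@97 #4:6@95] asks=[-]
After op 6 [order #5] market_sell(qty=8): fills=#3x#5:8@97; bids=[#3:2@97 #4:6@95] asks=[-]
After op 7 [order #6] limit_buy(price=101, qty=3): fills=none; bids=[#6:3@101 #3:2@97 #4:6@95] asks=[-]

Answer: BIDS (highest first):
  #6: 3@101
  #3: 2@97
  #4: 6@95
ASKS (lowest first):
  (empty)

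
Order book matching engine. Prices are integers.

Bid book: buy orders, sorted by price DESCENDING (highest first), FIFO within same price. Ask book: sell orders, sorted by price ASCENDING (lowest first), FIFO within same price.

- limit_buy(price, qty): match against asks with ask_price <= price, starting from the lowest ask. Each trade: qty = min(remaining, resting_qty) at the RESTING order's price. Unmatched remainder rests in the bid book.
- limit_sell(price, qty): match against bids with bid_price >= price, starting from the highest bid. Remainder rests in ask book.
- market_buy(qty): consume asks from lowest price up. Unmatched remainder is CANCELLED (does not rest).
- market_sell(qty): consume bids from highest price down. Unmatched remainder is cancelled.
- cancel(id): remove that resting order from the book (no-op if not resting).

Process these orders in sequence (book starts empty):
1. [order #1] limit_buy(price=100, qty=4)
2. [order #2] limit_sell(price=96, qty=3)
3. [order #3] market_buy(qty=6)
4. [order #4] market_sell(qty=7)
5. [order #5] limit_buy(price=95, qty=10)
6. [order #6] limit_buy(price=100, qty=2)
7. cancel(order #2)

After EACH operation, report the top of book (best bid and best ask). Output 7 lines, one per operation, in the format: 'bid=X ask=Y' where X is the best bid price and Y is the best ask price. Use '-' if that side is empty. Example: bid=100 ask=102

Answer: bid=100 ask=-
bid=100 ask=-
bid=100 ask=-
bid=- ask=-
bid=95 ask=-
bid=100 ask=-
bid=100 ask=-

Derivation:
After op 1 [order #1] limit_buy(price=100, qty=4): fills=none; bids=[#1:4@100] asks=[-]
After op 2 [order #2] limit_sell(price=96, qty=3): fills=#1x#2:3@100; bids=[#1:1@100] asks=[-]
After op 3 [order #3] market_buy(qty=6): fills=none; bids=[#1:1@100] asks=[-]
After op 4 [order #4] market_sell(qty=7): fills=#1x#4:1@100; bids=[-] asks=[-]
After op 5 [order #5] limit_buy(price=95, qty=10): fills=none; bids=[#5:10@95] asks=[-]
After op 6 [order #6] limit_buy(price=100, qty=2): fills=none; bids=[#6:2@100 #5:10@95] asks=[-]
After op 7 cancel(order #2): fills=none; bids=[#6:2@100 #5:10@95] asks=[-]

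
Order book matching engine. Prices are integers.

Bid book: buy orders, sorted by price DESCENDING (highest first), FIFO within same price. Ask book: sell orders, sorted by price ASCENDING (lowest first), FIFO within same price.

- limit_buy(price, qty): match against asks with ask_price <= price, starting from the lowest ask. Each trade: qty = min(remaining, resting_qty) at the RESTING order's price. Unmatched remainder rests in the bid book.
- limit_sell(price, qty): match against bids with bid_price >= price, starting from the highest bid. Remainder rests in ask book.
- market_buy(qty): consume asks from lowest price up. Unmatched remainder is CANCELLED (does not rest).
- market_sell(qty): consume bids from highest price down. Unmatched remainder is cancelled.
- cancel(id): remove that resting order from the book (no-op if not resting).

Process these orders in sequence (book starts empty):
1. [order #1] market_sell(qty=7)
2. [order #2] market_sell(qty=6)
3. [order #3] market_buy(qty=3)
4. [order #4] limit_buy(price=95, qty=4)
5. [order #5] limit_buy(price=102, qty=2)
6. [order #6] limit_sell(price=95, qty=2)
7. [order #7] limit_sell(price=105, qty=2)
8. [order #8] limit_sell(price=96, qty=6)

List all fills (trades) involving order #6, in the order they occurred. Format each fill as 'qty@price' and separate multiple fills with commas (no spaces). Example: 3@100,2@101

After op 1 [order #1] market_sell(qty=7): fills=none; bids=[-] asks=[-]
After op 2 [order #2] market_sell(qty=6): fills=none; bids=[-] asks=[-]
After op 3 [order #3] market_buy(qty=3): fills=none; bids=[-] asks=[-]
After op 4 [order #4] limit_buy(price=95, qty=4): fills=none; bids=[#4:4@95] asks=[-]
After op 5 [order #5] limit_buy(price=102, qty=2): fills=none; bids=[#5:2@102 #4:4@95] asks=[-]
After op 6 [order #6] limit_sell(price=95, qty=2): fills=#5x#6:2@102; bids=[#4:4@95] asks=[-]
After op 7 [order #7] limit_sell(price=105, qty=2): fills=none; bids=[#4:4@95] asks=[#7:2@105]
After op 8 [order #8] limit_sell(price=96, qty=6): fills=none; bids=[#4:4@95] asks=[#8:6@96 #7:2@105]

Answer: 2@102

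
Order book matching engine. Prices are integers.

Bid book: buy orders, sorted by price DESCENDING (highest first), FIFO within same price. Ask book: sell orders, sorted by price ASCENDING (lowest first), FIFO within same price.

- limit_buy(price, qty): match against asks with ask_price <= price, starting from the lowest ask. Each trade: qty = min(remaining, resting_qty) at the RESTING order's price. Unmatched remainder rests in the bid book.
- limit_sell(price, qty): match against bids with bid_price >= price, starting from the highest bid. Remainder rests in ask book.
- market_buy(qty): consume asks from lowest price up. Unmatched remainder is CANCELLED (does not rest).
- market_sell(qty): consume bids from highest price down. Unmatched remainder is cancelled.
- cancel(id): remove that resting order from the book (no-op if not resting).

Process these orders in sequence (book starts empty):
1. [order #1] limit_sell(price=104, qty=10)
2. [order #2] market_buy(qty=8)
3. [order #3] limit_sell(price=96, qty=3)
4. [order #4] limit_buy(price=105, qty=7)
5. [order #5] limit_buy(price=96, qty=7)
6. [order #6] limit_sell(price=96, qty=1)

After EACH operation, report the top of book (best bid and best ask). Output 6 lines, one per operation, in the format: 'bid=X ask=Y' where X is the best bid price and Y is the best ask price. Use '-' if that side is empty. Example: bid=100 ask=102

Answer: bid=- ask=104
bid=- ask=104
bid=- ask=96
bid=105 ask=-
bid=105 ask=-
bid=105 ask=-

Derivation:
After op 1 [order #1] limit_sell(price=104, qty=10): fills=none; bids=[-] asks=[#1:10@104]
After op 2 [order #2] market_buy(qty=8): fills=#2x#1:8@104; bids=[-] asks=[#1:2@104]
After op 3 [order #3] limit_sell(price=96, qty=3): fills=none; bids=[-] asks=[#3:3@96 #1:2@104]
After op 4 [order #4] limit_buy(price=105, qty=7): fills=#4x#3:3@96 #4x#1:2@104; bids=[#4:2@105] asks=[-]
After op 5 [order #5] limit_buy(price=96, qty=7): fills=none; bids=[#4:2@105 #5:7@96] asks=[-]
After op 6 [order #6] limit_sell(price=96, qty=1): fills=#4x#6:1@105; bids=[#4:1@105 #5:7@96] asks=[-]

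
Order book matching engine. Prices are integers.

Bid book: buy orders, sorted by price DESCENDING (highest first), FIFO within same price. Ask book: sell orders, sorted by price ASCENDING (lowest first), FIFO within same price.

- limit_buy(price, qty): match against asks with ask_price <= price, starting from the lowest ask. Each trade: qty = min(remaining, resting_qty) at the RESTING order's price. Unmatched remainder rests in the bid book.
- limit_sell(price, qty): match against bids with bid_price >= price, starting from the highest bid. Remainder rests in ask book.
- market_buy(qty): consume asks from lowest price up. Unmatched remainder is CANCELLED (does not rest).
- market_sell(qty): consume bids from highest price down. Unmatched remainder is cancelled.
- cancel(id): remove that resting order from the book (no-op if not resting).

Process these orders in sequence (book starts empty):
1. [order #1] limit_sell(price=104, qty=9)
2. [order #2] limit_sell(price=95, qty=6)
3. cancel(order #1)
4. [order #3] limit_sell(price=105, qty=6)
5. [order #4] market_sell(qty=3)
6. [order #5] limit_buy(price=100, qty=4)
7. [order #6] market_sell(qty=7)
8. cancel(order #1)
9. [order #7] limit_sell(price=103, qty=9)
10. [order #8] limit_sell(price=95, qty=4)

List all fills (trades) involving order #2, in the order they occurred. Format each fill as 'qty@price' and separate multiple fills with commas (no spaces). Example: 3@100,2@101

Answer: 4@95

Derivation:
After op 1 [order #1] limit_sell(price=104, qty=9): fills=none; bids=[-] asks=[#1:9@104]
After op 2 [order #2] limit_sell(price=95, qty=6): fills=none; bids=[-] asks=[#2:6@95 #1:9@104]
After op 3 cancel(order #1): fills=none; bids=[-] asks=[#2:6@95]
After op 4 [order #3] limit_sell(price=105, qty=6): fills=none; bids=[-] asks=[#2:6@95 #3:6@105]
After op 5 [order #4] market_sell(qty=3): fills=none; bids=[-] asks=[#2:6@95 #3:6@105]
After op 6 [order #5] limit_buy(price=100, qty=4): fills=#5x#2:4@95; bids=[-] asks=[#2:2@95 #3:6@105]
After op 7 [order #6] market_sell(qty=7): fills=none; bids=[-] asks=[#2:2@95 #3:6@105]
After op 8 cancel(order #1): fills=none; bids=[-] asks=[#2:2@95 #3:6@105]
After op 9 [order #7] limit_sell(price=103, qty=9): fills=none; bids=[-] asks=[#2:2@95 #7:9@103 #3:6@105]
After op 10 [order #8] limit_sell(price=95, qty=4): fills=none; bids=[-] asks=[#2:2@95 #8:4@95 #7:9@103 #3:6@105]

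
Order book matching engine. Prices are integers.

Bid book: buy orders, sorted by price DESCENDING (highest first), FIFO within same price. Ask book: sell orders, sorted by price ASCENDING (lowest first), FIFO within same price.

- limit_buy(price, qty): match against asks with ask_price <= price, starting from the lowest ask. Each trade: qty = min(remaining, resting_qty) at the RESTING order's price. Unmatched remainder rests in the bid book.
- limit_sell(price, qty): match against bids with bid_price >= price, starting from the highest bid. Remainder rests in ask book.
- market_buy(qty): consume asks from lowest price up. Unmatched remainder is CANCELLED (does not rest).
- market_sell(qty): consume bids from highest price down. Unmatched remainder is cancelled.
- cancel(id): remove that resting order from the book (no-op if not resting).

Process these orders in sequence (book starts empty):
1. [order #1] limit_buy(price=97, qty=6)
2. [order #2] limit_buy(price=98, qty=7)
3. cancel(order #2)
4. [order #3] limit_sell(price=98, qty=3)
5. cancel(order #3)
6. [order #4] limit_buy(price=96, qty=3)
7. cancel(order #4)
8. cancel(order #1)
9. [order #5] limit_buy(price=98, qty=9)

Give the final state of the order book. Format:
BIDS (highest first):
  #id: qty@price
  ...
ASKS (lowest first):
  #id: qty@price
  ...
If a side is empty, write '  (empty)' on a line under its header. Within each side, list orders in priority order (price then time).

Answer: BIDS (highest first):
  #5: 9@98
ASKS (lowest first):
  (empty)

Derivation:
After op 1 [order #1] limit_buy(price=97, qty=6): fills=none; bids=[#1:6@97] asks=[-]
After op 2 [order #2] limit_buy(price=98, qty=7): fills=none; bids=[#2:7@98 #1:6@97] asks=[-]
After op 3 cancel(order #2): fills=none; bids=[#1:6@97] asks=[-]
After op 4 [order #3] limit_sell(price=98, qty=3): fills=none; bids=[#1:6@97] asks=[#3:3@98]
After op 5 cancel(order #3): fills=none; bids=[#1:6@97] asks=[-]
After op 6 [order #4] limit_buy(price=96, qty=3): fills=none; bids=[#1:6@97 #4:3@96] asks=[-]
After op 7 cancel(order #4): fills=none; bids=[#1:6@97] asks=[-]
After op 8 cancel(order #1): fills=none; bids=[-] asks=[-]
After op 9 [order #5] limit_buy(price=98, qty=9): fills=none; bids=[#5:9@98] asks=[-]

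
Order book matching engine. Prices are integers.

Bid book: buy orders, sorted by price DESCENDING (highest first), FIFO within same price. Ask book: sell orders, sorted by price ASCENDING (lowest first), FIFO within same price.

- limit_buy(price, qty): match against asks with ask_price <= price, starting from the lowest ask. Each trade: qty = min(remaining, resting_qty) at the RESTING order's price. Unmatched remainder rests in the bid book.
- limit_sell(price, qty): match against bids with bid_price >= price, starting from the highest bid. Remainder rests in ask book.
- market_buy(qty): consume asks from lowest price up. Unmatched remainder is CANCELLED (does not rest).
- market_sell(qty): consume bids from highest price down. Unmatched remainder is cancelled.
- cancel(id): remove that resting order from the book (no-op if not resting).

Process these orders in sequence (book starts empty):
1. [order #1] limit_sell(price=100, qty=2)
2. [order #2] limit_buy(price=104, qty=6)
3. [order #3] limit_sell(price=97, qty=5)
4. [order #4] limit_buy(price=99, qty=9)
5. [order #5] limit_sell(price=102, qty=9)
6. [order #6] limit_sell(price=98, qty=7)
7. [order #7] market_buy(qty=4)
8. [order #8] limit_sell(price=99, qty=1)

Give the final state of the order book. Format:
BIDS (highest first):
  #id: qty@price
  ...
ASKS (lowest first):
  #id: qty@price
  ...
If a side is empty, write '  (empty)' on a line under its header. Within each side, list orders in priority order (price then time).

Answer: BIDS (highest first):
  (empty)
ASKS (lowest first):
  #5: 5@102

Derivation:
After op 1 [order #1] limit_sell(price=100, qty=2): fills=none; bids=[-] asks=[#1:2@100]
After op 2 [order #2] limit_buy(price=104, qty=6): fills=#2x#1:2@100; bids=[#2:4@104] asks=[-]
After op 3 [order #3] limit_sell(price=97, qty=5): fills=#2x#3:4@104; bids=[-] asks=[#3:1@97]
After op 4 [order #4] limit_buy(price=99, qty=9): fills=#4x#3:1@97; bids=[#4:8@99] asks=[-]
After op 5 [order #5] limit_sell(price=102, qty=9): fills=none; bids=[#4:8@99] asks=[#5:9@102]
After op 6 [order #6] limit_sell(price=98, qty=7): fills=#4x#6:7@99; bids=[#4:1@99] asks=[#5:9@102]
After op 7 [order #7] market_buy(qty=4): fills=#7x#5:4@102; bids=[#4:1@99] asks=[#5:5@102]
After op 8 [order #8] limit_sell(price=99, qty=1): fills=#4x#8:1@99; bids=[-] asks=[#5:5@102]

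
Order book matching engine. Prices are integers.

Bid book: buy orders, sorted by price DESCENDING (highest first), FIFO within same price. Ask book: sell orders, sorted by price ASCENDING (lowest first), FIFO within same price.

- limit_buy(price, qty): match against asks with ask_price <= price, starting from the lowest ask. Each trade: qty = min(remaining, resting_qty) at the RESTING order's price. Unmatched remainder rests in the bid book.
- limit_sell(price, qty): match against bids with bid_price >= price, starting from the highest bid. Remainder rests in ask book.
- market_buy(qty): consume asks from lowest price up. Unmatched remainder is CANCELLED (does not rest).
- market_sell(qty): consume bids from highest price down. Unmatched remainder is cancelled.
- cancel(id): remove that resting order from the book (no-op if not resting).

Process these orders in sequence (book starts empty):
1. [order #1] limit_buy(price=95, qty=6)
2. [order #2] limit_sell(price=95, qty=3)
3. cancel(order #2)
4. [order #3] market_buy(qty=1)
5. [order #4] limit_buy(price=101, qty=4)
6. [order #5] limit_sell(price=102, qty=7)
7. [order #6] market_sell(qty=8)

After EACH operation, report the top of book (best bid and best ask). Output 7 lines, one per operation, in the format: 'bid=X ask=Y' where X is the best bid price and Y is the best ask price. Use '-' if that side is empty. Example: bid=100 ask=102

Answer: bid=95 ask=-
bid=95 ask=-
bid=95 ask=-
bid=95 ask=-
bid=101 ask=-
bid=101 ask=102
bid=- ask=102

Derivation:
After op 1 [order #1] limit_buy(price=95, qty=6): fills=none; bids=[#1:6@95] asks=[-]
After op 2 [order #2] limit_sell(price=95, qty=3): fills=#1x#2:3@95; bids=[#1:3@95] asks=[-]
After op 3 cancel(order #2): fills=none; bids=[#1:3@95] asks=[-]
After op 4 [order #3] market_buy(qty=1): fills=none; bids=[#1:3@95] asks=[-]
After op 5 [order #4] limit_buy(price=101, qty=4): fills=none; bids=[#4:4@101 #1:3@95] asks=[-]
After op 6 [order #5] limit_sell(price=102, qty=7): fills=none; bids=[#4:4@101 #1:3@95] asks=[#5:7@102]
After op 7 [order #6] market_sell(qty=8): fills=#4x#6:4@101 #1x#6:3@95; bids=[-] asks=[#5:7@102]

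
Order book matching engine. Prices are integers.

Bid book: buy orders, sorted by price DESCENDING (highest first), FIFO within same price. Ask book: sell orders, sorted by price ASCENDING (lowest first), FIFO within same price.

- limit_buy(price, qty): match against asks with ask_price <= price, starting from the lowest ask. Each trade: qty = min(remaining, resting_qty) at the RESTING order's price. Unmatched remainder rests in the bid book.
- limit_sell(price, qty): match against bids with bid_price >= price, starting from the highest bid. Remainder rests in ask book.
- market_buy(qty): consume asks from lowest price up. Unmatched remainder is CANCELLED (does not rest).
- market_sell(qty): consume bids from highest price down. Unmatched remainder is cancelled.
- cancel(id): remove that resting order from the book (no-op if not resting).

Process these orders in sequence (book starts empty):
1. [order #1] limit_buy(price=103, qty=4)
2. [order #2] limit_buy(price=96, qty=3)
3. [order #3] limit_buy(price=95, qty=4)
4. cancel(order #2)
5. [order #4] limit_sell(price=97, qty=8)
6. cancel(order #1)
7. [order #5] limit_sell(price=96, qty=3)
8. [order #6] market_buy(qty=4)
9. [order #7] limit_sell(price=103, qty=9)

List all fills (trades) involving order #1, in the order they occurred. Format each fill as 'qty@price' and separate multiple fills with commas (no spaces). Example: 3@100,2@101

Answer: 4@103

Derivation:
After op 1 [order #1] limit_buy(price=103, qty=4): fills=none; bids=[#1:4@103] asks=[-]
After op 2 [order #2] limit_buy(price=96, qty=3): fills=none; bids=[#1:4@103 #2:3@96] asks=[-]
After op 3 [order #3] limit_buy(price=95, qty=4): fills=none; bids=[#1:4@103 #2:3@96 #3:4@95] asks=[-]
After op 4 cancel(order #2): fills=none; bids=[#1:4@103 #3:4@95] asks=[-]
After op 5 [order #4] limit_sell(price=97, qty=8): fills=#1x#4:4@103; bids=[#3:4@95] asks=[#4:4@97]
After op 6 cancel(order #1): fills=none; bids=[#3:4@95] asks=[#4:4@97]
After op 7 [order #5] limit_sell(price=96, qty=3): fills=none; bids=[#3:4@95] asks=[#5:3@96 #4:4@97]
After op 8 [order #6] market_buy(qty=4): fills=#6x#5:3@96 #6x#4:1@97; bids=[#3:4@95] asks=[#4:3@97]
After op 9 [order #7] limit_sell(price=103, qty=9): fills=none; bids=[#3:4@95] asks=[#4:3@97 #7:9@103]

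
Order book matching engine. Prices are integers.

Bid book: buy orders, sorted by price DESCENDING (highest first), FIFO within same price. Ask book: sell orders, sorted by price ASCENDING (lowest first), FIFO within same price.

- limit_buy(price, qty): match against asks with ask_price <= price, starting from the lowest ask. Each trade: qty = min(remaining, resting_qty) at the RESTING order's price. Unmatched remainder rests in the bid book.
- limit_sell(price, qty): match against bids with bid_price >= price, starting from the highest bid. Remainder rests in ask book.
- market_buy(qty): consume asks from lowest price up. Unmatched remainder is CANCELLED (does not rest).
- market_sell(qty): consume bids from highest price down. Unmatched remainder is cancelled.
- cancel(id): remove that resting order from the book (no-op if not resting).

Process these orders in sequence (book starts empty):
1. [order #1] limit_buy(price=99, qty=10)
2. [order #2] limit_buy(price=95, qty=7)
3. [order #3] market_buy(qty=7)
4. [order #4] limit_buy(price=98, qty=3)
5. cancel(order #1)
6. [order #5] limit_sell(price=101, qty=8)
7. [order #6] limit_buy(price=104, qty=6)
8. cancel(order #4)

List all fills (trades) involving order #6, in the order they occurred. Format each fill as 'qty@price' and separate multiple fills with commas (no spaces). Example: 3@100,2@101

After op 1 [order #1] limit_buy(price=99, qty=10): fills=none; bids=[#1:10@99] asks=[-]
After op 2 [order #2] limit_buy(price=95, qty=7): fills=none; bids=[#1:10@99 #2:7@95] asks=[-]
After op 3 [order #3] market_buy(qty=7): fills=none; bids=[#1:10@99 #2:7@95] asks=[-]
After op 4 [order #4] limit_buy(price=98, qty=3): fills=none; bids=[#1:10@99 #4:3@98 #2:7@95] asks=[-]
After op 5 cancel(order #1): fills=none; bids=[#4:3@98 #2:7@95] asks=[-]
After op 6 [order #5] limit_sell(price=101, qty=8): fills=none; bids=[#4:3@98 #2:7@95] asks=[#5:8@101]
After op 7 [order #6] limit_buy(price=104, qty=6): fills=#6x#5:6@101; bids=[#4:3@98 #2:7@95] asks=[#5:2@101]
After op 8 cancel(order #4): fills=none; bids=[#2:7@95] asks=[#5:2@101]

Answer: 6@101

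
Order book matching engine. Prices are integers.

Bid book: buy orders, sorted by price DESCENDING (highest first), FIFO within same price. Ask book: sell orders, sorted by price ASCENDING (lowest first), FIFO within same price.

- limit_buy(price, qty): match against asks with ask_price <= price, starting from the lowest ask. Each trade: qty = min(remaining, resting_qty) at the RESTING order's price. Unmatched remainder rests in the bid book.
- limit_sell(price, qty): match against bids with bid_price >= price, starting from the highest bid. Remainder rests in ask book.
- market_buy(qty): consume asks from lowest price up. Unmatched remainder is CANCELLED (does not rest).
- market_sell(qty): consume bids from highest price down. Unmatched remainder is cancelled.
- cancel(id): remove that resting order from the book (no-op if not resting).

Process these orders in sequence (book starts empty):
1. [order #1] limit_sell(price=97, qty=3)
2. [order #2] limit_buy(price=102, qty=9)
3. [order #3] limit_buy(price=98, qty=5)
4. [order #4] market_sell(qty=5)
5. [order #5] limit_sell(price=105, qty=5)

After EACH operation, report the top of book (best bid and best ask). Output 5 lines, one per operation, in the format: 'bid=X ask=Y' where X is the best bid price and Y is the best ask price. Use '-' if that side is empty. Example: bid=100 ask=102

Answer: bid=- ask=97
bid=102 ask=-
bid=102 ask=-
bid=102 ask=-
bid=102 ask=105

Derivation:
After op 1 [order #1] limit_sell(price=97, qty=3): fills=none; bids=[-] asks=[#1:3@97]
After op 2 [order #2] limit_buy(price=102, qty=9): fills=#2x#1:3@97; bids=[#2:6@102] asks=[-]
After op 3 [order #3] limit_buy(price=98, qty=5): fills=none; bids=[#2:6@102 #3:5@98] asks=[-]
After op 4 [order #4] market_sell(qty=5): fills=#2x#4:5@102; bids=[#2:1@102 #3:5@98] asks=[-]
After op 5 [order #5] limit_sell(price=105, qty=5): fills=none; bids=[#2:1@102 #3:5@98] asks=[#5:5@105]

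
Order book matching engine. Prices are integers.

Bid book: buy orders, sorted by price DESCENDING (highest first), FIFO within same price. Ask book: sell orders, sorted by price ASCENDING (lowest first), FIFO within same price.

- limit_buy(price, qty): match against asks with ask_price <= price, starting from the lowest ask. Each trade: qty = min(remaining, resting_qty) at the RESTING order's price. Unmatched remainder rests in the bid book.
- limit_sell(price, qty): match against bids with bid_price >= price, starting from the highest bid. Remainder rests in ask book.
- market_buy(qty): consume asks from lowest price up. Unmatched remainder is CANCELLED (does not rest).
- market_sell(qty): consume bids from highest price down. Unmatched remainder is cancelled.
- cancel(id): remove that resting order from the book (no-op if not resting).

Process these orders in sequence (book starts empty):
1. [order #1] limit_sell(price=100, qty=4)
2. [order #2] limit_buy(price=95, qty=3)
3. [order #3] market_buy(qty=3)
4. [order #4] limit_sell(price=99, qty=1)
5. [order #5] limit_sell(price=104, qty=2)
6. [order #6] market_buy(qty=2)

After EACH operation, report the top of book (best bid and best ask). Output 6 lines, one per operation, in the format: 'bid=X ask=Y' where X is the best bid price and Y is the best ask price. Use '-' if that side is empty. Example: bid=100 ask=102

Answer: bid=- ask=100
bid=95 ask=100
bid=95 ask=100
bid=95 ask=99
bid=95 ask=99
bid=95 ask=104

Derivation:
After op 1 [order #1] limit_sell(price=100, qty=4): fills=none; bids=[-] asks=[#1:4@100]
After op 2 [order #2] limit_buy(price=95, qty=3): fills=none; bids=[#2:3@95] asks=[#1:4@100]
After op 3 [order #3] market_buy(qty=3): fills=#3x#1:3@100; bids=[#2:3@95] asks=[#1:1@100]
After op 4 [order #4] limit_sell(price=99, qty=1): fills=none; bids=[#2:3@95] asks=[#4:1@99 #1:1@100]
After op 5 [order #5] limit_sell(price=104, qty=2): fills=none; bids=[#2:3@95] asks=[#4:1@99 #1:1@100 #5:2@104]
After op 6 [order #6] market_buy(qty=2): fills=#6x#4:1@99 #6x#1:1@100; bids=[#2:3@95] asks=[#5:2@104]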